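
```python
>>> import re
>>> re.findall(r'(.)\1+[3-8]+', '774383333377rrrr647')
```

['7', 'r']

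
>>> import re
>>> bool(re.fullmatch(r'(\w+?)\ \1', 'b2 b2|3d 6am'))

False

After group 1 captures some text, `\1` only succeeds where that same text appears again.
`re.fullmatch` is like wrapping the pattern in `^…$` (in single-line mode).
Here the string isn't matched end-to-end, so the call returns None, and `bool(None)` is False.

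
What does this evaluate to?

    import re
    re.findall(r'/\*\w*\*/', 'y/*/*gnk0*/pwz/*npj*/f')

['/*gnk0*/', '/*npj*/']

With no groups in the pattern, `findall` gives back each whole match — 2 here.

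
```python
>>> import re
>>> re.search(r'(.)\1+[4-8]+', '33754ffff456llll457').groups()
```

('3',)

After group 1 captures some text, `\1` only succeeds where that same text appears again.
Unlike `match`, `search` isn't anchored — it looks for the pattern anywhere in the string.
The match spans [0:5] → '33754'.
Captured: group 1 = '3'.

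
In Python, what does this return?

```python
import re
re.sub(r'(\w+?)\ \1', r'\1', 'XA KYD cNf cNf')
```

`\1` is not a pattern — it's the concrete string captured by group 1, re-applied verbatim.
Matches: at [7:14] → 'cNf cNf'.
The replacement refers to a captured group, so each match is rewritten using its own captured text.

'XA KYD cNf'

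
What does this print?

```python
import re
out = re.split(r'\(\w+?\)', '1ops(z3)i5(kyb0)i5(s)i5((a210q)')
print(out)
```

Each match becomes a cut point; 5 segments remain.

['1ops', 'i5', 'i5', 'i5(', '']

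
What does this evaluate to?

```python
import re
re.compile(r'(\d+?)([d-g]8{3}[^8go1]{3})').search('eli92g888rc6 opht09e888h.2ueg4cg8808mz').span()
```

(3, 12)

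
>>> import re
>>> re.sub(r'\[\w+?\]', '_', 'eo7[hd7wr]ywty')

Matches: at [3:10] → '[hd7wr]'.
Every occurrence is swapped for '_'.

'eo7_ywty'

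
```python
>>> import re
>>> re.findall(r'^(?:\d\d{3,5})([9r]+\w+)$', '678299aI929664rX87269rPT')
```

['9aI929664rX87269rPT']

This matches anchored at the start of the string; then a digit, then 3 to 5 of a digit (non-capturing group); then one or more of one of [9r], then one or more of a word character (captured); then anchored at the end.
Walking the string: at [0:24] match '678299aI929664rX87269rPT', group 1 = '9aI929664rX87269rPT'.
One capturing group, so `findall` returns just the captured substring from the one match — 1 in all.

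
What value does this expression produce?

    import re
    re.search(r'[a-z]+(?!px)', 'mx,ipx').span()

(0, 2)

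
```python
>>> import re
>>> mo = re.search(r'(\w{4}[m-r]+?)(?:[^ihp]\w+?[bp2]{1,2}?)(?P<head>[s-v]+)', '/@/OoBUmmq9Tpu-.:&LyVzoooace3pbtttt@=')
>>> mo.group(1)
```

'OoBUm'

The match spans [3:14] → 'OoBUmmq9Tpu'.
Captured: group 1 = 'OoBUm', group 2 = 'u'.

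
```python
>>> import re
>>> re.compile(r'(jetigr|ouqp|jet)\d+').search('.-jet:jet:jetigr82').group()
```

The match spans [10:18] → 'jetigr82'.

'jetigr82'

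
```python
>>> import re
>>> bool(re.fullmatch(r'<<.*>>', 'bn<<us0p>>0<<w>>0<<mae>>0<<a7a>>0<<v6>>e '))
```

False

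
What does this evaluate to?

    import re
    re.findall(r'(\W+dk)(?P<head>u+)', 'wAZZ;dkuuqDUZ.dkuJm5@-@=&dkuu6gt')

This matches one or more of a non-word character, then the literal 'dk' (captured); then one or more of a literal 'u' (captured as 'head').
Walking the string: at [4:9] match ';dkuu', groups = (';dk', 'uu'); at [13:17] match '.dku', groups = ('.dk', 'u'); at [20:29] match '@-@=&dkuu', groups = ('@-@=&dk', 'uu').
Multiple groups make `findall` return tuples — one 2-tuple for each match.

[(';dk', 'uu'), ('.dk', 'u'), ('@-@=&dk', 'uu')]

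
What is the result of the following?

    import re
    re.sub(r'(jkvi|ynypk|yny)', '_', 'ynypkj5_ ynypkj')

'_j5_ _j'

`|` is ordered: at each position the engine commits to the first alternative that works.
`sub` substitutes '_' at each match site.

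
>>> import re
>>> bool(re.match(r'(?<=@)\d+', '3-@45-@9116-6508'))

The positive lookaround only admits positions where the adjacent text matches; those characters stay outside the span.
With `match`, the pattern is implicitly anchored at the beginning.
Here position 0 doesn't satisfy it, so the call returns None, and `bool(None)` is False.

False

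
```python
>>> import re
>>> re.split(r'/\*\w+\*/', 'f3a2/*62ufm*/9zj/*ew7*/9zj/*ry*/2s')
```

['f3a2', '9zj', '9zj', '2s']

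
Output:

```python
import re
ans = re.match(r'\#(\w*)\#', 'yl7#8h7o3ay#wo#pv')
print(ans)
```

None

With `match`, the pattern is implicitly anchored at the beginning.
Here the string doesn't start with a match, so the call returns None.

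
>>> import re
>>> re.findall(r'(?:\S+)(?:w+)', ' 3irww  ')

['3irww']

This matches one or more of a non-whitespace character (non-capturing group); then one or more of a literal 'w' (non-capturing group).
Walking the string: at [1:6] → '3irww'.
`findall` yields the raw match text (1 of them) because the pattern has no groups.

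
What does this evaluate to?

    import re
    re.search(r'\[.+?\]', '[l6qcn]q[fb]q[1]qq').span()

(0, 7)

`re.search` tries every starting position until one works.
The match spans [0:7] → '[l6qcn]'.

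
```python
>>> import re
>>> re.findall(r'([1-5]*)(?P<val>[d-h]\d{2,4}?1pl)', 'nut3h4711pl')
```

[('3', 'h4711pl')]

Pattern: zero or more of a character in [1-5] (captured); then a character in [d-h], then 2 to 4 of a digit (lazy), then the literal '1pl' (captured as 'val').
Matches: at [3:11] match '3h4711pl', groups = ('3', 'h4711pl').
2 groups means the one result is a tuple of 2 captured strings — 1 here.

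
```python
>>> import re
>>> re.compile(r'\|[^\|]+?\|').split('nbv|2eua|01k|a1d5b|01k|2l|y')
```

Matches to split on: at [3:9] → '|2eua|'; at [12:19] → '|a1d5b|'; at [22:26] → '|2l|'.
Splitting on the pattern gives 4 pieces.

['nbv', '01k', '01k', 'y']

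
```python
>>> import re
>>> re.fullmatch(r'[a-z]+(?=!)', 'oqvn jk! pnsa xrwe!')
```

None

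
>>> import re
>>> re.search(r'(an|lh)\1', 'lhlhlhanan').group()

'lhlh'

A backreference is literal: `\1` must see the identical characters the first group matched.
Unlike `match`, `search` isn't anchored — it looks for the pattern anywhere in the string.
The match spans [0:4] → 'lhlh'.
Captured: group 1 = 'lh'.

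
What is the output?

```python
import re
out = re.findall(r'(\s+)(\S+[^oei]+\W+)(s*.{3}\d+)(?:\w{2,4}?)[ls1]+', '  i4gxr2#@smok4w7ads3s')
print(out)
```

[('  ', 'i4gxr2#@', 'smok4')]

Pattern: one or more of whitespace (captured); then one or more of a non-whitespace character, then one or more of any character except [oei], then one or more of a non-word character (captured); then zero or more of the literal 's', then exactly 3 of any character, then one or more of a digit (captured); then 2 to 4 of a word character (lazy) (non-capturing group); then one or more of one of [ls1].
Walking the string: at [0:20] match '  i4gxr2#@smok4w7ads', groups = ('  ', 'i4gxr2#@', 'smok4').
With 3 capturing groups, `findall` returns a 3-tuple per match.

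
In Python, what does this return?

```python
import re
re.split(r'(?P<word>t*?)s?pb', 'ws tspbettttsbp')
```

The pattern matches zero or more of a literal 't' (lazy) (captured as 'word'); then optionally a literal 's', then the literal 'pb'.
Matches to split on: at [3:7] → 'tspb'.
With a capturing group present, the delimiter's captured portion is kept in the result list.

['ws ', 't', 'ettttsbp']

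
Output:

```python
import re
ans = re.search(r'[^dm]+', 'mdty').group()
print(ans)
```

ty

This matches one or more of any character except [dm].
The match spans [2:4] → 'ty'.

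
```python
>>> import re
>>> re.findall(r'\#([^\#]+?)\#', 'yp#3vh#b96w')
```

['3vh']

Scanning left to right: at [2:7] match '#3vh#', group 1 = '3vh'.
Because there's exactly one group, `findall` drops the full match and keeps group 1 from the one hit.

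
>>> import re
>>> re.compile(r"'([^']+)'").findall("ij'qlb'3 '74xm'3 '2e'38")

['qlb', '74xm', '2e']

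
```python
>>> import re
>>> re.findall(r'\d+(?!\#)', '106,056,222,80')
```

`(?!…)`/`(?<!…)` only lets a position through if the neighbouring text does NOT match; no characters are consumed.
Since nothing is captured, `findall` lists the 4 matched substrings directly.

['106', '056', '222', '80']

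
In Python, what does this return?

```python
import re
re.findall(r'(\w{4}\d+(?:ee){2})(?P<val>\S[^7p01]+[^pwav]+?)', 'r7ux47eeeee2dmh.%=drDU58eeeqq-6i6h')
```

[('r7ux47eeee', 'e2dmh.%=drDU58eeeqq-6i6h')]

The pattern matches exactly 4 of a word character, then one or more of a digit, then the literal 'ee' repeated 2 times (captured); then a non-whitespace character, then one or more of any character except [7p01], then one or more of any character except [pwav] (lazy) (captured as 'val').
With 2 capturing groups, `findall` returns a 2-tuple per match.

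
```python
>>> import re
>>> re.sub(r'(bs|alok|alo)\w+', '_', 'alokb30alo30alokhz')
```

Matches: at [0:18] → 'alokb30alo30alokhz'.
Every occurrence is swapped for '_'.

'_'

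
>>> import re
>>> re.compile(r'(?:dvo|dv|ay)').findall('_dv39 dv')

Walking the string: at [1:3] → 'dv'; at [6:8] → 'dv'.
No capturing groups, so `findall` returns the 2 full match strings.

['dv', 'dv']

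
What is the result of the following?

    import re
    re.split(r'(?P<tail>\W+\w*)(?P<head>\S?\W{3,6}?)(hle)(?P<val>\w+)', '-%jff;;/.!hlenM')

['', '-%jff', ';;/.!', 'hle', 'nM', '']

This matches one or more of a non-word character, then zero or more of a word character (captured as 'tail'); then optionally a non-whitespace character, then 3 to 6 of a non-word character (lazy) (captured as 'head'); then the literal 'hl', then a literal 'e' (captured); then one or more of a word character (captured as 'val').
Matches to split on: at [0:15] → '-%jff;;/.!hlenM'.
`re.split` interleaves the captured-group text with the surrounding fragments.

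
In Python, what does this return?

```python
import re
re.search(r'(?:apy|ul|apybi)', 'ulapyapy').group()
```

`search` walks the string left to right and returns the first match it finds.
The match spans [0:2] → 'ul'.

'ul'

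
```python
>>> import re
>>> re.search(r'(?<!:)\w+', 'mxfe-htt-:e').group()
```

'mxfe'

A negative assertion filters positions out without eating any characters.
Unlike `match`, `search` isn't anchored — it looks for the pattern anywhere in the string.
The match spans [0:4] → 'mxfe'.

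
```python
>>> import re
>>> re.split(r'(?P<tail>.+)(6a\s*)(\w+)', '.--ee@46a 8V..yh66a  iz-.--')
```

['', '.--ee@46a 8V..yh6', '6a  ', 'iz', '-.--']

The pattern matches one or more of any character (captured as 'tail'); then the literal '6a', then zero or more of whitespace (captured); then one or more of a word character (captured).
Matches to split on: at [0:23] → '.--ee@46a 8V..yh66a  iz'.
The group in the pattern means `split` returns the separators' captures alongside the pieces.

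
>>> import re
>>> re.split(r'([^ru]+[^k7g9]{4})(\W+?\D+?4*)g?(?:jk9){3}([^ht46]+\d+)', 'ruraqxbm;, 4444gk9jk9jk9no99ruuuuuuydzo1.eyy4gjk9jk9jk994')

This matches one or more of any character except [ru], then exactly 4 of any character except [k7g9] (captured); then one or more of a non-word character (lazy), then one or more of a non-digit (lazy), then zero or more of a literal '4' (captured); then optionally the literal 'g', then the literal 'jk9' repeated 3 times; then one or more of any character except [ht46], then one or more of a digit (captured).
With a capturing group present, the delimiter's captured portion is kept in the result list.

['ruraqxbm;, 4444gk9jk9jk9no99ruuuuuu', 'ydzo1', '.eyy4', '94', '']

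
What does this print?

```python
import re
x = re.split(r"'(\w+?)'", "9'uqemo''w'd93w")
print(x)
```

['9', 'uqemo', '', 'w', 'd93w']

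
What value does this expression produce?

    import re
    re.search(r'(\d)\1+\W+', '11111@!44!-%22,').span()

`\1` is not a pattern — it's the concrete string captured by group 1, re-applied verbatim.
`re.search` scans for the first position where the pattern succeeds.
The match spans [0:7] → '11111@!'.
Captured: group 1 = '1'.

(0, 7)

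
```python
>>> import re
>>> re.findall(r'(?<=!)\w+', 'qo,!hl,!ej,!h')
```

The positive lookaround only admits positions where the adjacent text matches; those characters stay outside the span.
Walking the string: at [4:6] → 'hl'; at [8:10] → 'ej'; at [12:13] → 'h'.
Since nothing is captured, `findall` lists the 3 matched substrings directly.

['hl', 'ej', 'h']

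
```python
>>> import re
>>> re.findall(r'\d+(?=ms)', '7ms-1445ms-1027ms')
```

['7', '1445', '1027']

The positive lookaround only admits positions where the adjacent text matches; those characters stay outside the span.
Walking the string: at [0:1] → '7'; at [4:8] → '1445'; at [11:15] → '1027'.
No capturing groups, so `findall` returns the 3 full match strings.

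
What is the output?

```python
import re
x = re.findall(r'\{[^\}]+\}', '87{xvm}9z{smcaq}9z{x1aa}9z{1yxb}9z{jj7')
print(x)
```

['{xvm}', '{smcaq}', '{x1aa}', '{1yxb}']

Matches: at [2:7] → '{xvm}'; at [9:16] → '{smcaq}'; at [18:24] → '{x1aa}'; at [26:32] → '{1yxb}'.
No capturing groups, so `findall` returns the 4 full match strings.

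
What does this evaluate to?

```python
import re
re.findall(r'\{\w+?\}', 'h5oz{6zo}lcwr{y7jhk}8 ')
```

['{6zo}', '{y7jhk}']

Matches: at [4:9] → '{6zo}'; at [13:20] → '{y7jhk}'.
Since nothing is captured, `findall` lists the 2 matched substrings directly.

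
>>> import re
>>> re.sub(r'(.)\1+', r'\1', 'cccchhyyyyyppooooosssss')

'chypos'

`\1` has to match the exact text group 1 already captured.
The replacement refers to a captured group, so each match is rewritten using its own captured text.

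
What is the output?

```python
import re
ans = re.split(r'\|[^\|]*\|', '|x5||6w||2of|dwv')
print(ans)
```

['', '', '', 'dwv']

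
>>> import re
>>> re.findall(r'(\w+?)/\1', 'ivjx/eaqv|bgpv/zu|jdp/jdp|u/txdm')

The backreference `\1` re-matches whatever the first group consumed, character for character.
`findall` collects group 1 from the one match (1 total).

['jdp']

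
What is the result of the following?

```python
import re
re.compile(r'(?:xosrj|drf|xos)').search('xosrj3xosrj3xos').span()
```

Alternation isn't longest-match — the leftmost alternative that fits at this position is chosen.
`search` walks the string left to right and returns the first match it finds.
The match spans [0:5] → 'xosrj'.

(0, 5)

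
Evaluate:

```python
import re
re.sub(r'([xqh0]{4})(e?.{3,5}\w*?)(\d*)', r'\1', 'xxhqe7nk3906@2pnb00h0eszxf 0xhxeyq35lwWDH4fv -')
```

'xxhq@2pnb00h0xhxeyq35lwWDH4fv -'

A non-greedy quantifier consumes as few characters as it can — just enough that the remainder of the pattern still matches from where it stops; whatever follows it matches normally.
`\1` in the replacement pulls in group 1's text for each match.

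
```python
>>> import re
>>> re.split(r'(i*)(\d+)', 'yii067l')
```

['y', 'ii', '067', 'l']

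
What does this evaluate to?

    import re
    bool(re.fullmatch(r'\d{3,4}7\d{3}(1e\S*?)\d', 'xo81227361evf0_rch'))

`re.fullmatch` is like wrapping the pattern in `^…$` (in single-line mode).
Here the string isn't matched end-to-end, so the call returns None, and `bool(None)` is False.

False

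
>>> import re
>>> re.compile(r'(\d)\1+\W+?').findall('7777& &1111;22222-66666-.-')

['7', '1', '2', '6']

`\1` has to match the exact text group 1 already captured.
Scanning left to right: at [0:5] match '7777&', group 1 = '7'; at [7:12] match '1111;', group 1 = '1'; at [12:18] match '22222-', group 1 = '2'; at [18:24] match '66666-', group 1 = '6'.
`findall` collects group 1 from each match (4 total).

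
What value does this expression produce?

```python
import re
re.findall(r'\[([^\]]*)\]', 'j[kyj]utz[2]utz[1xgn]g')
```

['kyj', '2', '1xgn']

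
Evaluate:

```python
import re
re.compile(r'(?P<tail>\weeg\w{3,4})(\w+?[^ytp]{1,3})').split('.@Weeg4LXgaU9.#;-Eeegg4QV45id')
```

The pattern matches a word character, then the literal 'eeg', then 3 to 4 of a word character (captured as 'tail'); then one or more of a word character (lazy), then 1 to 3 of any character except [ytp] (captured).
A non-greedy quantifier consumes as few characters as it can — just enough that the remainder of the pattern still matches from where it stops; whatever follows it matches normally.
Matches to split on: at [2:14] → 'Weeg4LXgaU9.'; at [17:29] → 'Eeegg4QV45id'.
The group in the pattern means `split` returns the separators' captures alongside the pieces.

['.@', 'Weeg4LXg', 'aU9.', '#;-', 'Eeegg4QV', '45id', '']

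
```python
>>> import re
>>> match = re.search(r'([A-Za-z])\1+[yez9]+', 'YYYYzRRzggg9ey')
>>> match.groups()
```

The match spans [0:5] → 'YYYYz'.
Captured: group 1 = 'Y'.

('Y',)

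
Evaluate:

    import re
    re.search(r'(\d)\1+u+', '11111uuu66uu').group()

'11111uuu'

After group 1 captures some text, `\1` only succeeds where that same text appears again.
Unlike `match`, `search` isn't anchored — it looks for the pattern anywhere in the string.
The match spans [0:8] → '11111uuu'.
Captured: group 1 = '1'.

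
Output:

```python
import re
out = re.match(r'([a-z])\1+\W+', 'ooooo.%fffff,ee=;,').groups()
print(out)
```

The backreference `\1` re-matches whatever the first group consumed, character for character.
`match` is anchored at position 0; if the pattern doesn't fit there, it returns None.
The match spans [0:7] → 'ooooo.%'.
Captured: group 1 = 'o'.

('o',)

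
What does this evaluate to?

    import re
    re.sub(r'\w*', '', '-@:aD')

'-@:'

The pattern matches zero or more of a word character.
`sub` substitutes '' at each match site.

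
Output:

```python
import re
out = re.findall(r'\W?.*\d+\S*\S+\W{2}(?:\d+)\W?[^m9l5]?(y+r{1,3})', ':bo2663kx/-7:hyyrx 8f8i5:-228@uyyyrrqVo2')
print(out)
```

['yyyrr']

This matches optionally a non-word character, then zero or more of any character, then one or more of a digit; then zero or more of a non-whitespace character, then one or more of a non-whitespace character, then exactly 2 of a non-word character; then one or more of a digit (non-capturing group); then optionally a non-word character, then optionally any character except [m9l5]; then one or more of the literal 'y', then 1 to 3 of a literal 'r' (captured).
Walking the string: at [0:36] match ':bo2663kx/-7:hyyrx 8f8i5:-228@uyyyrr', group 1 = 'yyyrr'.
One capturing group, so `findall` returns just the captured substring from the one match — 1 in all.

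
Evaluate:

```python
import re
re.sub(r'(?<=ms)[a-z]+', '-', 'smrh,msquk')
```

Because the assertion is zero-width, the text it checks is not consumed and won't appear in the result.
Matches: at [7:10] → 'quk'.
`sub` substitutes '-' at each match site.

'smrh,ms-'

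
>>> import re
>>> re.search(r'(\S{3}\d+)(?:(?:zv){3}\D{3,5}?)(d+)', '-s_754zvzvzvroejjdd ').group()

'-s_754zvzvzvroejjdd'

The pattern matches exactly 3 of a non-whitespace character, then one or more of a digit (captured); then the literal 'zv' repeated 3 times, then 3 to 5 of a non-digit (lazy) (non-capturing group); then one or more of a literal 'd' (captured).
Unlike `match`, `search` isn't anchored — it looks for the pattern anywhere in the string.
The match spans [0:19] → '-s_754zvzvzvroejjdd'.
Captured: group 1 = '-s_754', group 2 = 'dd'.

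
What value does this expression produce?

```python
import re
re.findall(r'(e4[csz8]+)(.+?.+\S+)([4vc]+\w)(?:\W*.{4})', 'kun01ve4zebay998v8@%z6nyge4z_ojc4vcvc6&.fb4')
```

[('e4z', 'ebay998v8@%z6nyge4z_ojc4vcv', 'c6')]

Multiple groups make `findall` return tuples — one 3-tuple for the one match.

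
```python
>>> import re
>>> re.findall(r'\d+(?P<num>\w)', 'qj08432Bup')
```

['B']

The pattern matches one or more of a digit; then a word character (captured as 'num').
`findall` collects group 1 from the one match (1 total).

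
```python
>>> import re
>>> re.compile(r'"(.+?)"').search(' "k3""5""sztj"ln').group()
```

'"k3"'

The `?` after the quantifier makes it lazy — it takes as little as possible before letting the rest of the pattern try.
The match spans [1:5] → '"k3"'.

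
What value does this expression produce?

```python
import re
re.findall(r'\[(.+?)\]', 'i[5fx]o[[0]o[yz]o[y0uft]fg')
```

One capturing group, so `findall` returns just the captured substring from each match — 4 in all.

['5fx', '[0', 'yz', 'y0uft']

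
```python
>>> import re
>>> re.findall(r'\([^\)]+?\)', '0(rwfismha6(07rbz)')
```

With no groups in the pattern, `findall` gives back each whole match — 1 here.

['(rwfismha6(07rbz)']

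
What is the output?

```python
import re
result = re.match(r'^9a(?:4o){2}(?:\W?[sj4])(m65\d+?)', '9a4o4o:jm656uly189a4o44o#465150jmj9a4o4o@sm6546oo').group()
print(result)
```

9a4o4o:jm656

This matches anchored at the start of the string; then the literal '9a', then the literal '4o' repeated 2 times; then optionally a non-word character, then one of [sj4] (non-capturing group); then the literal 'm65', then one or more of a digit (lazy) (captured).
`re.match` won't scan ahead — the pattern has to work from the very first character.
The match spans [0:12] → '9a4o4o:jm656'.
Captured: group 1 = 'm656'.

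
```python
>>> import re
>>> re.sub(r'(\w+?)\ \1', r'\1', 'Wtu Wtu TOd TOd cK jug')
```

The backreference `\1` re-matches whatever the first group consumed, character for character.
Each match is replaced using the text its own group 1 captured.

'Wtu TOd cK jug'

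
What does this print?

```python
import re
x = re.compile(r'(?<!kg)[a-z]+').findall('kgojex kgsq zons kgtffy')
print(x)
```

A negative assertion filters positions out without eating any characters.
No capturing groups, so `findall` returns the 4 full match strings.

['kgojex', 'kgsq', 'zons', 'kgtffy']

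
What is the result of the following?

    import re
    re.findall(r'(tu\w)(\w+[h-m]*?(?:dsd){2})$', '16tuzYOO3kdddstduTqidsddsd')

[('tuz', 'YOO3kdddstduTqidsddsd')]

`findall` packs the 2 group values into a tuple for every match.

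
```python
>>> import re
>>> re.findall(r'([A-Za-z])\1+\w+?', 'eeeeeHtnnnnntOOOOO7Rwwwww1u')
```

`\1` has to match the exact text group 1 already captured.
Scanning left to right: at [0:6] match 'eeeeeH', group 1 = 'e'; at [7:13] match 'nnnnnt', group 1 = 'n'; at [13:19] match 'OOOOO7', group 1 = 'O'; at [20:26] match 'wwwww1', group 1 = 'w'.
One capturing group, so `findall` returns just the captured substring from each match — 4 in all.

['e', 'n', 'O', 'w']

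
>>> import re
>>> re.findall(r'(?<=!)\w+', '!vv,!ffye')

['vv', 'ffye']

The lookaround is zero-width — it requires the adjacent text to match without consuming it, so the asserted text isn't part of the match.
Matches: at [1:3] → 'vv'; at [5:9] → 'ffye'.
`findall` yields the raw match text (2 of them) because the pattern has no groups.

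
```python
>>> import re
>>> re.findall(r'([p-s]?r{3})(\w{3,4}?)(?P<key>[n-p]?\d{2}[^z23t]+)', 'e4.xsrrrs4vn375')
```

With 3 capturing groups, `findall` returns a 3-tuple per match.

[('srrr', 's4v', 'n375')]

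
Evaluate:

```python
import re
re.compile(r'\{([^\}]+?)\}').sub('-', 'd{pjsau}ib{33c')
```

'd-ib{33c'

Every occurrence is swapped for '-'.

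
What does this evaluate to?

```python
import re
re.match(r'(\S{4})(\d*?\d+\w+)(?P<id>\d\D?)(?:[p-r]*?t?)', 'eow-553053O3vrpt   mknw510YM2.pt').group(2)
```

The match spans [0:13] → 'eow-553053O3v'.
Captured: group 1 = 'eow-', group 2 = '553053O', group 3 = '3v'.

'553053O'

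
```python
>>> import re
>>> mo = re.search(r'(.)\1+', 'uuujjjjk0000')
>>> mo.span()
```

(0, 3)

`\1` has to match the exact text group 1 already captured.
`search` walks the string left to right and returns the first match it finds.
The match spans [0:3] → 'uuu'.
Captured: group 1 = 'u'.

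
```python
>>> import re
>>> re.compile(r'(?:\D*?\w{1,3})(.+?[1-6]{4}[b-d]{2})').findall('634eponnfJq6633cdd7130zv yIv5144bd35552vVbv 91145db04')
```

['eponnfJq6633cd', '30zv yIv5144bd', '52vVbv 91145db']

Pattern: zero or more of a non-digit (lazy), then 1 to 3 of a word character (non-capturing group); then one or more of any character (lazy), then exactly 4 of a character in [1-6], then exactly 2 of a character in [b-d] (captured).
A non-greedy quantifier consumes as few characters as it can — just enough that the remainder of the pattern still matches from where it stops; whatever follows it matches normally.
Scanning left to right: at [0:17] match '634eponnfJq6633cd', group 1 = 'eponnfJq6633cd'; at [17:34] match 'd7130zv yIv5144bd', group 1 = '30zv yIv5144bd'; at [34:51] match '35552vVbv 91145db', group 1 = '52vVbv 91145db'.
One capturing group, so `findall` returns just the captured substring from each match — 3 in all.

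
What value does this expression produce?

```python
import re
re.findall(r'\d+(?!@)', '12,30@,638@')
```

['12', '3', '63']

Because the assertion is negative and zero-width, positions next to the forbidden text are skipped.
Walking the string: at [0:2] → '12'; at [3:4] → '3'; at [7:9] → '63'.
Since nothing is captured, `findall` lists the 3 matched substrings directly.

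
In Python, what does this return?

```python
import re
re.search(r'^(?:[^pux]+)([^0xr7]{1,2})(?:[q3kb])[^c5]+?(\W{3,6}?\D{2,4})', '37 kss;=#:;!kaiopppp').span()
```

This matches anchored at the start of the string; then one or more of any character except [pux] (non-capturing group); then 1 to 2 of any character except [0xr7] (captured); then one of [q3kb] (non-capturing group); then one or more of any character except [c5] (lazy); then 3 to 6 of a non-word character (lazy), then 2 to 4 of a non-digit (captured).
A `+?`/`*?`/`{m,n}?` starts at its minimum and grows only as far as needed for what follows to match.
`search` walks the string left to right and returns the first match it finds.
The match spans [0:13] → '37 kss;=#:;!k'.
Captured: group 1 = ' ', group 2 = ';=#:;!k'.

(0, 13)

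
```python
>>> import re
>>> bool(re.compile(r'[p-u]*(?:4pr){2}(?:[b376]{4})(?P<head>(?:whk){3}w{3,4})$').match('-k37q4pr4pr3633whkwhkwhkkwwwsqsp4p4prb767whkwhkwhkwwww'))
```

False

`match` is anchored at position 0; if the pattern doesn't fit there, it returns None.
Here the string doesn't start with a match, so the call returns None, and `bool(None)` is False.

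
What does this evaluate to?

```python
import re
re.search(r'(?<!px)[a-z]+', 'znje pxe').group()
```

'znje'

The negative lookahead/lookbehind blocks any match where the forbidden context is present.
`re.search` tries every starting position until one works.
The match spans [0:4] → 'znje'.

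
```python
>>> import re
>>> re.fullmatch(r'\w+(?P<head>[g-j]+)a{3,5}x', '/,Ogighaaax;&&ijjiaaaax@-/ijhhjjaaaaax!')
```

None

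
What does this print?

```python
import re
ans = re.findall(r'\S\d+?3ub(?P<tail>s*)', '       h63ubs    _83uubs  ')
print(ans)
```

Pattern: a non-whitespace character, then one or more of a digit (lazy), then the literal '3ub'; then zero or more of a literal 's' (captured as 'tail').
Scanning left to right: at [7:13] match 'h63ubs', group 1 = 's'.
`findall` collects group 1 from the one match (1 total).

['s']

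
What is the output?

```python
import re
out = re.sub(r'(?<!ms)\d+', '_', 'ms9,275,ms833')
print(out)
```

ms9,_,ms8_

`(?!…)`/`(?<!…)` only lets a position through if the neighbouring text does NOT match; no characters are consumed.
Every occurrence is swapped for '_'.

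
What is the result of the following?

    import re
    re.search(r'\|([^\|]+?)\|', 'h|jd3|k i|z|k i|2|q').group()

The match spans [1:6] → '|jd3|'.

'|jd3|'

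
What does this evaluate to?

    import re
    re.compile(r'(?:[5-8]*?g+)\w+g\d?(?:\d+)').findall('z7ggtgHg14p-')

This matches zero or more of a character in [5-8] (lazy), then one or more of the literal 'g' (non-capturing group); then one or more of a word character, then a literal 'g'; then optionally a digit; then one or more of a digit (non-capturing group).
Scanning left to right: at [1:10] → '7ggtgHg14'.
`findall` yields the raw match text (1 of them) because the pattern has no groups.

['7ggtgHg14']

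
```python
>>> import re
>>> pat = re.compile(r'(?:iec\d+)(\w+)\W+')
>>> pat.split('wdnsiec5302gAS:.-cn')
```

['wdns', 'gAS', 'cn']

The pattern matches the literal 'iec', then one or more of a digit (non-capturing group); then one or more of a word character (captured); then one or more of a non-word character.
Matches to split on: at [4:17] → 'iec5302gAS:.-'.
Because the pattern has a capturing group, `split` also inserts each captured text between the pieces.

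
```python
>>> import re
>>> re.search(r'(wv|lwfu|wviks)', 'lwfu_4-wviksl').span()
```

(0, 4)

Unlike `match`, `search` isn't anchored — it looks for the pattern anywhere in the string.
The match spans [0:4] → 'lwfu'.
Captured: group 1 = 'lwfu'.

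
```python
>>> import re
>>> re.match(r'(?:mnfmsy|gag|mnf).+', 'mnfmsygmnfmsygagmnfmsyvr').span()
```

With `match`, the pattern is implicitly anchored at the beginning.
The match spans [0:24] → 'mnfmsygmnfmsygagmnfmsyvr'.

(0, 24)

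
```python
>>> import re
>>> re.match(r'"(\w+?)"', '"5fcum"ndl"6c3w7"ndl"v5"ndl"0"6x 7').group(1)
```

`match` is anchored at position 0; if the pattern doesn't fit there, it returns None.
The match spans [0:7] → '"5fcum"'.
Captured: group 1 = '5fcum'.

'5fcum'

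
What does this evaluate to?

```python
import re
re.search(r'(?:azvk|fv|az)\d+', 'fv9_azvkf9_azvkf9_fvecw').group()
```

Unlike `match`, `search` isn't anchored — it looks for the pattern anywhere in the string.
The match spans [0:3] → 'fv9'.

'fv9'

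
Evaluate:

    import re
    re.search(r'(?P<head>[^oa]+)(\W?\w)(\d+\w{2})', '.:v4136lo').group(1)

The match spans [0:9] → '.:v4136lo'.
Captured: group 1 = '.:v41', group 2 = '3', group 3 = '6lo'.

'.:v41'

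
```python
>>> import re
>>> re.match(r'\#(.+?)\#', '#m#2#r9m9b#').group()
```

'#m#'

`re.match` only tries the pattern at the start of the string.
The match spans [0:3] → '#m#'.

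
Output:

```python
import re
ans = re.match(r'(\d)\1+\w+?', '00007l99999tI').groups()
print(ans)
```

('0',)

`\1` has to match the exact text group 1 already captured.
`match` is anchored at position 0; if the pattern doesn't fit there, it returns None.
The match spans [0:5] → '00007'.
Captured: group 1 = '0'.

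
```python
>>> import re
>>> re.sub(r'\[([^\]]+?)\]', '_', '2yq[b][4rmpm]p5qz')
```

Matches: at [3:6] → '[b]'; at [6:13] → '[4rmpm]'.
Every occurrence is swapped for '_'.

'2yq__p5qz'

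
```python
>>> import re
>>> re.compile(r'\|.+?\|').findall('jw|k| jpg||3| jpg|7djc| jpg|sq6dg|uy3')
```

['|k|', '||3|', '|7djc|', '|sq6dg|']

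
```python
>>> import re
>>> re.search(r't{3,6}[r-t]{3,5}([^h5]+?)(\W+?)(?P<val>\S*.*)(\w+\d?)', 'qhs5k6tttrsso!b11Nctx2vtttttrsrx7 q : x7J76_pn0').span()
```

(6, 47)

The match spans [6:47] → 'tttrsso!b11Nctx2vtttttrsrx7 q : x7J76_pn0'.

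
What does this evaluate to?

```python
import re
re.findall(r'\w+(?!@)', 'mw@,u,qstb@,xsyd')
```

['m', 'u', 'qst', 'xsyd']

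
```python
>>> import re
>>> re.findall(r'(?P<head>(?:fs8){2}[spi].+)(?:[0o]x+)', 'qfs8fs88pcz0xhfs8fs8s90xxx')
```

This matches the literal 'fs8' repeated 2 times, then one of [spi], then one or more of any character (captured as 'head'); then one of [0o], then one or more of a literal 'x' (non-capturing group).
Walking the string: at [14:26] match 'fs8fs8s90xxx', group 1 = 'fs8fs8s9'.
Because there's exactly one group, `findall` drops the full match and keeps group 1 from the one hit.

['fs8fs8s9']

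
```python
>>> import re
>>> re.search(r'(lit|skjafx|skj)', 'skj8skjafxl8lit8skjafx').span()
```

The match spans [0:3] → 'skj'.

(0, 3)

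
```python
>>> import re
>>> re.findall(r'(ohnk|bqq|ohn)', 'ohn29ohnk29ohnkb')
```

['ohn', 'ohnk', 'ohnk']

`|` is ordered: at each position the engine commits to the first alternative that works.
One capturing group, so `findall` returns just the captured substring from each match — 3 in all.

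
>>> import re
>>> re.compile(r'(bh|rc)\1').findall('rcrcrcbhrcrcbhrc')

['rc', 'rc']

The backreference `\1` re-matches whatever the first group consumed, character for character.
Because there's exactly one group, `findall` drops the full match and keeps group 1 from each hit.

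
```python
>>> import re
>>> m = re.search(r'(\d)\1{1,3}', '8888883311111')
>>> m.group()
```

'8888'

`\1` is not a pattern — it's the concrete string captured by group 1, re-applied verbatim.
The match spans [0:4] → '8888'.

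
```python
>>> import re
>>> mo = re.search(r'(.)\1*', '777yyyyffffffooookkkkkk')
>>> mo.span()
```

`\1` has to match the exact text group 1 already captured.
Unlike `match`, `search` isn't anchored — it looks for the pattern anywhere in the string.
The match spans [0:3] → '777'.
Captured: group 1 = '7'.

(0, 3)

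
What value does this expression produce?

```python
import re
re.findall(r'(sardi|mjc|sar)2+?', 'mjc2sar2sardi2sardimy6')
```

['mjc', 'sar', 'sardi']

Walking the string: at [0:4] match 'mjc2', group 1 = 'mjc'; at [4:8] match 'sar2', group 1 = 'sar'; at [8:14] match 'sardi2', group 1 = 'sardi'.
With a single group, `findall` returns only what that group captured — 3 items.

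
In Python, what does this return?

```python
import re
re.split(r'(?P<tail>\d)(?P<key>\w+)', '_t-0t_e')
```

['_t-', '0', 't_e', '']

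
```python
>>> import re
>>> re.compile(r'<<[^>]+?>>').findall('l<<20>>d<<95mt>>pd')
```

With no groups in the pattern, `findall` gives back each whole match — 2 here.

['<<20>>', '<<95mt>>']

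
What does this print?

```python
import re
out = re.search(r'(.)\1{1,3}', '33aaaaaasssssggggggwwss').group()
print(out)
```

The backreference `\1` re-matches whatever the first group consumed, character for character.
The match spans [0:2] → '33'.

33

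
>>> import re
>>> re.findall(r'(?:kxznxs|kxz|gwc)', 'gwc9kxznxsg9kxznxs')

['gwc', 'kxznxs', 'kxznxs']

Branches in `(...|...)` are attempted left-to-right; the first branch that allows the whole pattern to succeed is taken.
Walking the string: at [0:3] → 'gwc'; at [4:10] → 'kxznxs'; at [12:18] → 'kxznxs'.
Since nothing is captured, `findall` lists the 3 matched substrings directly.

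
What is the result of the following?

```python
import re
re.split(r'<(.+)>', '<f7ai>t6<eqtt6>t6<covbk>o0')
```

Matches to split on: at [0:24] → '<f7ai>t6<eqtt6>t6<covbk>'.
`re.split` interleaves the captured-group text with the surrounding fragments.

['', 'f7ai>t6<eqtt6>t6<covbk', 'o0']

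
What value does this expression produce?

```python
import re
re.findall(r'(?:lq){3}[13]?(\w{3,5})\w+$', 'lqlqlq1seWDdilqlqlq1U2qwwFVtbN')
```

With a single group, `findall` returns only what that group captured — 1 item.

['seWDd']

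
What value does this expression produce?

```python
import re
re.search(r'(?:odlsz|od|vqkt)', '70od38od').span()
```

(2, 4)

`re.search` scans for the first position where the pattern succeeds.
The match spans [2:4] → 'od'.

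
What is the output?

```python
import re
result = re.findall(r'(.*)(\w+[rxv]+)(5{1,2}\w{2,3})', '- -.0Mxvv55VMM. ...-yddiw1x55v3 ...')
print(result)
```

[('- -.0Mxvv55VMM. ...-yddiw', '1x', '55v3')]

Pattern: zero or more of any character (captured); then one or more of a word character, then one or more of one of [rxv] (captured); then 1 to 2 of the literal '5', then 2 to 3 of a word character (captured).
Walking the string: at [0:31] match '- -.0Mxvv55VMM. ...-yddiw1x55v3', groups = ('- -.0Mxvv55VMM. ...-yddiw', '1x', '55v3').
3 groups means the one result is a tuple of 3 captured strings — 1 here.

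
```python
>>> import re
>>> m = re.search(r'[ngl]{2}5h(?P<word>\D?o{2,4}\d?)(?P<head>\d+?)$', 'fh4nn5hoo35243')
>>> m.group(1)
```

'oo3'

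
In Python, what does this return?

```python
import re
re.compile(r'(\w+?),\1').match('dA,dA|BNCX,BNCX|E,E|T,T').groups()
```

('dA',)

The match spans [0:5] → 'dA,dA'.
Captured: group 1 = 'dA'.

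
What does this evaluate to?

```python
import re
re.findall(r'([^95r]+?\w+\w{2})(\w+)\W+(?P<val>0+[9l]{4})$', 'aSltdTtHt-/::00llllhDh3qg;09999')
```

[('aSltdTtHt-/::00llllhDh3q', 'g', '09999')]

Pattern: one or more of any character except [95r] (lazy), then one or more of a word character, then exactly 2 of a word character (captured); then one or more of a word character (captured); then one or more of a non-word character; then one or more of a literal '0', then exactly 4 of one of [9l] (captured as 'val'); then anchored at the end.
`findall` packs the 3 group values into a tuple for every match.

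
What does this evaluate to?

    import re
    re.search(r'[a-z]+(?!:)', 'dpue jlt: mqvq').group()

`(?!…)`/`(?<!…)` only lets a position through if the neighbouring text does NOT match; no characters are consumed.
`re.search` tries every starting position until one works.
The match spans [0:4] → 'dpue'.

'dpue'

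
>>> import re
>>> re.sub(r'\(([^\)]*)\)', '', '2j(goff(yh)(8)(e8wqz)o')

Each match is replaced by ''.

'2jo'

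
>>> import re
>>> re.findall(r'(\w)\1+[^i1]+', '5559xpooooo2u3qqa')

['5']

A backreference is literal: `\1` must see the identical characters the first group matched.
With a single group, `findall` returns only what that group captured — 1 item.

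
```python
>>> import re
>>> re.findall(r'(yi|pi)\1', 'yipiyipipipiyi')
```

['pi']

The backreference `\1` re-matches whatever the first group consumed, character for character.
With a single group, `findall` returns only what that group captured — 1 item.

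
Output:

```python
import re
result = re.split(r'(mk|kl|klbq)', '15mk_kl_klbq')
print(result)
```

Alternation isn't longest-match — the leftmost alternative that fits at this position is chosen.
Matches to split on: at [2:4] → 'mk'; at [5:7] → 'kl'; at [8:10] → 'kl'.
`re.split` interleaves the captured-group text with the surrounding fragments.

['15', 'mk', '_', 'kl', '_', 'kl', 'bq']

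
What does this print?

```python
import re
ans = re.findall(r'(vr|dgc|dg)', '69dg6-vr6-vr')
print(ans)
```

One capturing group, so `findall` returns just the captured substring from each match — 3 in all.

['dg', 'vr', 'vr']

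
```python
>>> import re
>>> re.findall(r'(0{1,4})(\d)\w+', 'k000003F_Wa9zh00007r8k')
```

The pattern matches 1 to 4 of a literal '0' (captured); then a digit (captured); then one or more of a word character.
Walking the string: at [1:22] match '000003F_Wa9zh00007r8k', groups = ('0000', '0').
2 groups means the one result is a tuple of 2 captured strings — 1 here.

[('0000', '0')]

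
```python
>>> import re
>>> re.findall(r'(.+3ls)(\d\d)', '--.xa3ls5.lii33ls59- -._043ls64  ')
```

Multiple groups make `findall` return tuples — one 2-tuple for the one match.

[('--.xa3ls5.lii33ls59- -._043ls', '64')]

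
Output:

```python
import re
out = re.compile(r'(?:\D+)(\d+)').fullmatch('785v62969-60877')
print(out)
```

None

`re.fullmatch` requires the pattern to consume the entire string.
Here the string isn't matched end-to-end, so the call returns None.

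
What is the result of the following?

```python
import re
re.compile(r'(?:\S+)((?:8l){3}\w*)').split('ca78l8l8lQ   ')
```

['', '8l8l8lQ', '   ']

`re.split` interleaves the captured-group text with the surrounding fragments.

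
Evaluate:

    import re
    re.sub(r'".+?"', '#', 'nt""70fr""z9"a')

'nt##a'

Every occurrence is swapped for '#'.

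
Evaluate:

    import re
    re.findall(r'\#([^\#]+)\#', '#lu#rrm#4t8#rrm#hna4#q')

Scanning left to right: at [0:4] match '#lu#', group 1 = 'lu'; at [7:12] match '#4t8#', group 1 = '4t8'; at [15:21] match '#hna4#', group 1 = 'hna4'.
With a single group, `findall` returns only what that group captured — 3 items.

['lu', '4t8', 'hna4']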